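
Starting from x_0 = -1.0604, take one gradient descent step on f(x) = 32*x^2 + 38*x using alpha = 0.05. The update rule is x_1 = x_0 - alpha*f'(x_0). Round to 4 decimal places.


We compute the gradient at x_0 and apply the update.
f'(x) = 64*x + 38
f'(-1.0604) = 64*-1.0604 + 38 = -29.8656
x_1 = -1.0604 - 0.05*-29.8656 = 0.4329


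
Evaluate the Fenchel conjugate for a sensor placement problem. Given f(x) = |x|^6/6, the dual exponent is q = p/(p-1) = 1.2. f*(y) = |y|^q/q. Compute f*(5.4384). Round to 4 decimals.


The conjugate exponent q satisfies 1/p + 1/q = 1.
p = 6, so q = 6/(6 - 1) = 1.2
|y|^q = 5.4384^1.2 = 7.6307
f*(5.4384) = 7.6307 / 1.2 = 6.3589


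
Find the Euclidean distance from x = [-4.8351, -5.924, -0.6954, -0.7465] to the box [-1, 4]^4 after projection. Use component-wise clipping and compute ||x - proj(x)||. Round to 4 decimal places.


Project each component onto [-1, 4].
clip(-4.8351) = -1.0, clip(-5.924) = -1.0, clip(-0.6954) = -0.6954, clip(-0.7465) = -0.7465
Projection = [-1.0, -1.0, -0.6954, -0.7465]
Squared diffs: [14.708, 24.2458, 0.0, 0.0]
Distance = sqrt(38.9538) = 6.2413


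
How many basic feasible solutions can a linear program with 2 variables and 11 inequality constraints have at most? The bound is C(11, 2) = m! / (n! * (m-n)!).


Each vertex corresponds to some choice of n active constraints out of m, so the number of vertices is at most C(m, n) = m! / (n!(m-n)!).
m = 11, n = 2
Numerator: 11 * 10
Denominator: 2! = 2
C(11, 2) = 55


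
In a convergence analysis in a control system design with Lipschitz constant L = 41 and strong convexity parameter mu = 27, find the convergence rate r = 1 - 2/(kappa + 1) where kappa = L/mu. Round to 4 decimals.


Step 1: Compute the condition number.
kappa = L/mu = 41/27 = 1.5185
Step 2: Compute the convergence rate.
r = 1 - 2/(kappa + 1) = 1 - 2*mu/(L + mu) = (L - mu)/(L + mu) = 14/68 = 0.2059


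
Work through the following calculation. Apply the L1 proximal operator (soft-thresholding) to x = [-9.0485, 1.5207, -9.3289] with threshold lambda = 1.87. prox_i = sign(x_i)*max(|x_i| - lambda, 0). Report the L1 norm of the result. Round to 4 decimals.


Soft-thresholding with lambda = 1.87:
prox(-9.0485) = sign(-9.0485)*max(|-9.0485| - 1.87, 0) = -7.1785
prox(1.5207) = sign(1.5207)*max(|1.5207| - 1.87, 0) = 0.0
prox(-9.3289) = sign(-9.3289)*max(|-9.3289| - 1.87, 0) = -7.4589
prox(x) = [-7.1785, 0.0, -7.4589]
||prox(x)||_1 = 7.1785 + 0.0 + 7.4589 = 14.6374


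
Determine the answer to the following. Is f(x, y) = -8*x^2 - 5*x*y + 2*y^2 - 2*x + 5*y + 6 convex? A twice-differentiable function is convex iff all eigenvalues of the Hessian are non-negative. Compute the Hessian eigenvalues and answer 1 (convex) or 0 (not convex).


The Hessian of f(x,y) = -8*x^2 - 5*x*y + 2*y^2 - 2*x + 5*y + 6 is:
H = [[-16, -5], [-5, 4]]
Trace = -16 + 4 = -12
Determinant = -16*4 - (-5)^2 = -89
Discriminant = (-12)^2 - 4*-89 = 500.0
Eigenvalues: lambda_1 = -17.1803, lambda_2 = 5.1803
The function is not convex.

0


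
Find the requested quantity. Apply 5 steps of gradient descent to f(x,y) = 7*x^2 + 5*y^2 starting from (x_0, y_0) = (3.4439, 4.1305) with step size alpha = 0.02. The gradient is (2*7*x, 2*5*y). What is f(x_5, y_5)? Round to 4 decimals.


Gradient descent on f(x,y) = 7*x^2 + 5*y^2.
Starting point: (3.4439, 4.1305), alpha = 0.02
Step 1: grad_x = 2*7*3.4439 = 48.2146, grad_y = 2*5*4.1305 = 41.305
  x_1 = 3.4439 - 0.02*48.2146 = 2.4796
  y_1 = 4.1305 - 0.02*41.305 = 3.3044
Step 2: grad_x = 2*7*2.4796 = 34.7145, grad_y = 2*5*3.3044 = 33.044
  x_2 = 2.4796 - 0.02*34.7145 = 1.7853
  y_2 = 3.3044 - 0.02*33.044 = 2.6435
Step 3: grad_x = 2*7*1.7853 = 24.9944, grad_y = 2*5*2.6435 = 26.4352
  x_3 = 1.7853 - 0.02*24.9944 = 1.2854
  y_3 = 2.6435 - 0.02*26.4352 = 2.1148
Step 4: grad_x = 2*7*1.2854 = 17.996, grad_y = 2*5*2.1148 = 21.1482
  x_4 = 1.2854 - 0.02*17.996 = 0.9255
  y_4 = 2.1148 - 0.02*21.1482 = 1.6919
Step 5: grad_x = 2*7*0.9255 = 12.9571, grad_y = 2*5*1.6919 = 16.9185
  x_5 = 0.9255 - 0.02*12.9571 = 0.6664
  y_5 = 1.6919 - 0.02*16.9185 = 1.3535
f(0.6664, 1.3535) = 7*0.6664^2 + 5*1.3535^2 = 12.2679


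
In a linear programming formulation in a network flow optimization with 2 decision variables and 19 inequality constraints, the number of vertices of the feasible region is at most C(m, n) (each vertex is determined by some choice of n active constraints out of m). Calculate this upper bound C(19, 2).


Each vertex corresponds to some choice of n active constraints out of m, so the number of vertices is at most C(m, n) = m! / (n!(m-n)!).
m = 19, n = 2
Numerator: 19 * 18
Denominator: 2! = 2
C(19, 2) = 171


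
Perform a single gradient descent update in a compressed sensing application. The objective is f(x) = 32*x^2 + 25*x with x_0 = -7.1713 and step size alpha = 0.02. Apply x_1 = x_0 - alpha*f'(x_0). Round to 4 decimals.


We compute the gradient at x_0 and apply the update.
f'(x) = 64*x + 25
f'(-7.1713) = 64*-7.1713 + 25 = -433.9632
x_1 = -7.1713 - 0.02*-433.9632 = 1.508


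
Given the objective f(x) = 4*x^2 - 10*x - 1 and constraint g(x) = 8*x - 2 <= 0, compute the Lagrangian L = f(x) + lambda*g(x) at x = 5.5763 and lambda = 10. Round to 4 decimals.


Step 1: Evaluate f(x).
f(5.5763) = 4*5.5763^2 - 10*5.5763 - 1 = 67.6175
Step 2: Evaluate g(x).
g(5.5763) = 8*5.5763 - 2 = 42.6104
Step 3: Compute Lagrangian.
L = 67.6175 + 10*42.6104 = 493.7215


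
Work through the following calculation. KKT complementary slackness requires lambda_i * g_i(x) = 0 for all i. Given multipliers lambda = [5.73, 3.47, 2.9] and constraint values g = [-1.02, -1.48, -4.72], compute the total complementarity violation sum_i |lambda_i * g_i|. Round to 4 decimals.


KKT complementary slackness check:
lambda_1 * g_1 = 5.73 * -1.02 = -5.8446
lambda_2 * g_2 = 3.47 * -1.48 = -5.1356
lambda_3 * g_3 = 2.9 * -4.72 = -13.688
Total violation = 5.8446 + 5.1356 + 13.688 = 24.6682


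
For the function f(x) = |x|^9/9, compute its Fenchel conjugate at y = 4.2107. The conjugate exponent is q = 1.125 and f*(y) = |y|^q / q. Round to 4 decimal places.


The conjugate exponent q satisfies 1/p + 1/q = 1.
p = 9, so q = 9/(9 - 1) = 1.125
|y|^q = 4.2107^1.125 = 5.0396
f*(4.2107) = 5.0396 / 1.125 = 4.4797


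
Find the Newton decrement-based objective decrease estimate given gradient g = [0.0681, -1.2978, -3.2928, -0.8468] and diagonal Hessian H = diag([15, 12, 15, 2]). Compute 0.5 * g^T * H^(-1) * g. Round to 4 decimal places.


Step 1: H is diagonal, so H^(-1) * g = [0.0045, -0.1082, -0.2195, -0.4234].
Step 2: g^T H^(-1) g = sum_i g_i^2 / H_ii
  = (0.0681)^2/15 + (-1.2978)^2/12 + (-3.2928)^2/15 + (-0.8468)^2/2
  = 0.0003 + 0.1404 + 0.7228 + 0.3585 = 1.222
Step 3: Objective decrease = 0.5 * g^T H^(-1) g = 0.611


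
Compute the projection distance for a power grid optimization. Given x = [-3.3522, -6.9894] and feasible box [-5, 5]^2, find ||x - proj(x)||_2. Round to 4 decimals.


Project each component onto [-5, 5].
clip(-3.3522) = -3.3522, clip(-6.9894) = -5.0
Projection = [-3.3522, -5.0]
Squared diffs: [0.0, 3.9577]
Distance = sqrt(3.9577) = 1.9894


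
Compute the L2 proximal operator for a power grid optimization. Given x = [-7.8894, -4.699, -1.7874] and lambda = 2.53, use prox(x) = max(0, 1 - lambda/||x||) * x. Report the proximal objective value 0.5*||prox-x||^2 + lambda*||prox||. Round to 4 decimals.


Step 1: Compute ||x||.
||x|| = 9.3551
Step 2: Compute scaling factor.
scale = max(0, 1 - 2.53/9.3551) = 0.7296
Step 3: prox(x) = [-5.7558, -3.4282, -1.304]
||prox(x)|| = 6.8251
Step 4: Proximal objective.
0.5*||prox-x||^2 = 3.2005
lambda*||prox|| = 17.2675
Total = 20.468


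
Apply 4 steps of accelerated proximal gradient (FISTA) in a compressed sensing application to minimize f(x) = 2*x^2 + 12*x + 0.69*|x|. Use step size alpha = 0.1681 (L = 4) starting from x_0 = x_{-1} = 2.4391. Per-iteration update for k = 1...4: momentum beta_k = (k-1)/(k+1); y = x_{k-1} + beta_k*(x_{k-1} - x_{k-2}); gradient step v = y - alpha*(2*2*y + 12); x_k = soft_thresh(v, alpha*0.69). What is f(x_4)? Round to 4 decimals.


FISTA on f(x) = 2*x^2 + 12*x + 0.69*|x|
L = 4, alpha = 0.1681
Iteration 1: beta = 0.0, y = 2.4391 + 0.0*(2.4391 - 2.4391) = 2.4391
  grad(y) = 21.7564, v = y - alpha*grad = -1.2182
  prox(v) = soft_thresh(-1.2182, 0.116) = -1.1022
Iteration 2: beta = 0.3333, y = -1.1022 + 0.3333*(-1.1022 - 2.4391) = -2.2826
  grad(y) = 2.8697, v = y - alpha*grad = -2.765
  prox(v) = soft_thresh(-2.765, 0.116) = -2.649
Iteration 3: beta = 0.5, y = -2.649 + 0.5*(-2.649 + 1.1022) = -3.4224
  grad(y) = -1.6896, v = y - alpha*grad = -3.1384
  prox(v) = soft_thresh(-3.1384, 0.116) = -3.0224
Iteration 4: beta = 0.6, y = -3.0224 + 0.6*(-3.0224 + 2.649) = -3.2464
  grad(y) = -0.9857, v = y - alpha*grad = -3.0807
  prox(v) = soft_thresh(-3.0807, 0.116) = -2.9647
f(x_4) = 2*(-2.9647)^2 + 12*(-2.9647) + 0.69*|-2.9647| = -15.9518


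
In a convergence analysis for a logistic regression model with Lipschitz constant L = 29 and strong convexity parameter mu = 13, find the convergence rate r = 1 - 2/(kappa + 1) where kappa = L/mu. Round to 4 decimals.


Step 1: Compute the condition number.
kappa = L/mu = 29/13 = 2.2308
Step 2: Compute the convergence rate.
r = 1 - 2/(kappa + 1) = 1 - 2*mu/(L + mu) = (L - mu)/(L + mu) = 16/42 = 0.381


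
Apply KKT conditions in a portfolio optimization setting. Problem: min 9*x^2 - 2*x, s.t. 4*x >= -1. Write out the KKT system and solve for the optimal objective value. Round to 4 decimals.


Step 1: Try lambda = 0 (constraint inactive).
Stationarity: 2*9*x - 2 = 0
x* = 2/(2*9) = 1/9 = 0.1111 (rounded; the exact value 1/9 is used below)
Check constraint: 4*0.1111 = 0.4444 >= -1 -- satisfied.
Step 2: Compute optimal value.
f(x*) = 9*(1/9)^2 - 2*(1/9) = -0.1111


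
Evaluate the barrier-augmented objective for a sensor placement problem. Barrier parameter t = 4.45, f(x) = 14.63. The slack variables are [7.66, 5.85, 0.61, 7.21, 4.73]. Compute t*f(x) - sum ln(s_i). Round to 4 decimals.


Step 1: Compute log-barrier.
ln values: [2.036, 1.7664, -0.4943, 1.9755, 1.5539]
phi = -(2.036 + 1.7664 - 0.4943 + 1.9755 + 1.5539) = -6.8376
Step 2: Compute augmented objective.
t*f(x) = 4.45*14.63 = 65.1035
Total = 65.1035 - 6.8376 = 58.2659


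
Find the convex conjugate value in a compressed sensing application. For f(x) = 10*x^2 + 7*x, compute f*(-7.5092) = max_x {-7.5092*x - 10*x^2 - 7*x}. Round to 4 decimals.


f*(y) = sup_x {y*x - a*x^2 - b*x} = sup_x {(y-b)*x - a*x^2}
FOC: (y - b) - 2a*x = 0 => x* = (y - b)/(2a)
x* = (-7.5092 - 7)/(2*10) = -0.7255
f*(-7.5092) = (y-b)^2/(4a) = (-7.5092 - 7)^2/(4*10)
= 210.5169/40 = 5.2629


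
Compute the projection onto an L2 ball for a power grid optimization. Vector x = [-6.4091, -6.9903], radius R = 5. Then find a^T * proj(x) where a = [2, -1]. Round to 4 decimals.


Step 1: Compute ||x|| (intermediates to 6 decimals).
||x|| = sqrt((-6.4091)^2 + (-6.9903)^2) = 9.483715
Step 2: Project.
Since ||x|| > R, scale = R/||x|| = 5/9.483715 = 0.52722, proj(x) = scale * x
proj(x) = [-3.379006, -3.685426]
Step 3: Dot product.
a^T * proj(x) = 2*(-3.379006) - 1*(-3.685426) = -3.0726


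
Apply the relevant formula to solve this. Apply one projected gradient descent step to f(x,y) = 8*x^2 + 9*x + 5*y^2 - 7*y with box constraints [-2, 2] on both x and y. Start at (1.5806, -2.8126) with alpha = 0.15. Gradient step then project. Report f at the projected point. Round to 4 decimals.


Step 1: Compute gradient at (1.5806, -2.8126).
grad_x = 2*8*1.5806 + 9 = 34.2896
grad_y = 2*5*-2.8126 - 7 = -35.126
Step 2: Gradient step.
x_raw = 1.5806 - 0.15*34.2896 = -3.5628
y_raw = -2.8126 - 0.15*-35.126 = 2.4563
Step 3: Project onto [-2, 2].
x_proj = clip(-3.5628) = -2.0
y_proj = clip(2.4563) = 2.0
Step 4: Evaluate f.
f(-2.0, 2.0) = 20.0


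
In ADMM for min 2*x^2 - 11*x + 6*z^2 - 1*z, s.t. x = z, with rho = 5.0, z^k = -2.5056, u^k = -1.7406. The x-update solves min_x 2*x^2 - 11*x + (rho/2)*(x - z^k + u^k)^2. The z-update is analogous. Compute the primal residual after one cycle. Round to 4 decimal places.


ADMM iteration with rho = 5.0, z^k = -2.5056, u^k = -1.7406
Step 1: x-update.
Minimize 2*x^2 - 11*x + (5.0/2)*(x + 2.5056 - 1.7406)^2
FOC: (2*2 + 5.0)*x = 11 + 5.0*(-2.5056 + 1.7406)
x^{k+1} = 0.7972
Step 2: z-update.
Minimize 6*z^2 - 1*z + (5.0/2)*(0.7972 - z - 1.7406)^2
FOC: (2*6 + 5.0)*z = 1 + 5.0*(0.7972 - 1.7406)
z^{k+1} = -0.2186
Step 3: u-update.
u^{k+1} = -1.7406 + 0.7972 + 0.2186 = -0.7247
Step 4: Primal residual = |0.7972 + 0.2186| = 1.0159


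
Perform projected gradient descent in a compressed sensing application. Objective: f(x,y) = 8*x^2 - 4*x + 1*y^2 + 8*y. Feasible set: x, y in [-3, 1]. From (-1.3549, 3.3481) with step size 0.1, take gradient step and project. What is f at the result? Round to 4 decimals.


Step 1: Compute gradient at (-1.3549, 3.3481).
grad_x = 2*8*-1.3549 - 4 = -25.6784
grad_y = 2*1*3.3481 + 8 = 14.6962
Step 2: Gradient step.
x_raw = -1.3549 - 0.1*-25.6784 = 1.2129
y_raw = 3.3481 - 0.1*14.6962 = 1.8785
Step 3: Project onto [-3, 1].
x_proj = clip(1.2129) = 1.0
y_proj = clip(1.8785) = 1.0
Step 4: Evaluate f.
f(1.0, 1.0) = 13.0


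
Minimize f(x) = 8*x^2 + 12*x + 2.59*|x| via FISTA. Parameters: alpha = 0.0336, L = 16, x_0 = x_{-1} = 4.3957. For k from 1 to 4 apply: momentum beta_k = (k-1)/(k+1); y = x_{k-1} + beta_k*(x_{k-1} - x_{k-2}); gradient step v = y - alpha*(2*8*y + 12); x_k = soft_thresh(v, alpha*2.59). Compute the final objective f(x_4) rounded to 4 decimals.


FISTA on f(x) = 8*x^2 + 12*x + 2.59*|x|
L = 16, alpha = 0.0336
Iteration 1: beta = 0.0, y = 4.3957 + 0.0*(4.3957 - 4.3957) = 4.3957
  grad(y) = 82.3312, v = y - alpha*grad = 1.6294
  prox(v) = soft_thresh(1.6294, 0.087) = 1.5423
Iteration 2: beta = 0.3333, y = 1.5423 + 0.3333*(1.5423 - 4.3957) = 0.5912
  grad(y) = 21.4597, v = y - alpha*grad = -0.1298
  prox(v) = soft_thresh(-0.1298, 0.087) = -0.0428
Iteration 3: beta = 0.5, y = -0.0428 + 0.5*(-0.0428 - 1.5423) = -0.8354
  grad(y) = -1.3658, v = y - alpha*grad = -0.7895
  prox(v) = soft_thresh(-0.7895, 0.087) = -0.7024
Iteration 4: beta = 0.6, y = -0.7024 + 0.6*(-0.7024 + 0.0428) = -1.0982
  grad(y) = -5.5718, v = y - alpha*grad = -0.911
  prox(v) = soft_thresh(-0.911, 0.087) = -0.824
f(x_4) = 8*(-0.824)^2 + 12*(-0.824) + 2.59*|-0.824| = -2.322


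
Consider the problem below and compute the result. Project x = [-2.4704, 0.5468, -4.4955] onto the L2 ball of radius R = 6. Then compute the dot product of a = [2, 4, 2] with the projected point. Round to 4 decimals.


Step 1: Compute ||x|| (intermediates to 6 decimals).
||x|| = sqrt((-2.4704)^2 + 0.5468^2 + (-4.4955)^2) = 5.158623
Step 2: Project.
Since ||x|| <= R, proj = x (no scaling needed).
proj(x) = [-2.4704, 0.5468, -4.4955]
Step 3: Dot product.
a^T * proj(x) = 2*(-2.4704) + 4*0.5468 + 2*(-4.4955) = -11.7446


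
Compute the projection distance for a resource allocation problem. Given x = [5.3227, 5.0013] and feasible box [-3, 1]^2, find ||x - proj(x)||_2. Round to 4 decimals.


Project each component onto [-3, 1].
clip(5.3227) = 1.0, clip(5.0013) = 1.0
Projection = [1.0, 1.0]
Squared diffs: [18.6857, 16.0104]
Distance = sqrt(34.6961) = 5.8903


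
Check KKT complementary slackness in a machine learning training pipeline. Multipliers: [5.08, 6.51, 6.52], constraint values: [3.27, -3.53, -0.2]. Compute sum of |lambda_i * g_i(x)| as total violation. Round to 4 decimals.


KKT complementary slackness check:
lambda_1 * g_1 = 5.08 * 3.27 = 16.6116
lambda_2 * g_2 = 6.51 * -3.53 = -22.9803
lambda_3 * g_3 = 6.52 * -0.2 = -1.304
Total violation = 16.6116 + 22.9803 + 1.304 = 40.8959


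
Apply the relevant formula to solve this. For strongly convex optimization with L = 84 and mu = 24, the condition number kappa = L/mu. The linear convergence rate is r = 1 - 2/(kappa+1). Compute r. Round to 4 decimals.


Step 1: Compute the condition number.
kappa = L/mu = 84/24 = 3.5
Step 2: Compute the convergence rate.
r = 1 - 2/(kappa + 1) = 1 - 2*mu/(L + mu) = (L - mu)/(L + mu) = 60/108 = 0.5556


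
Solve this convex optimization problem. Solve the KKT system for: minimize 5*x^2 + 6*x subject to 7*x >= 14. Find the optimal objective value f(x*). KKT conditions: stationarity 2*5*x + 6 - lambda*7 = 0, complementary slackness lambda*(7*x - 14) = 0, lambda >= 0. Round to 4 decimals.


Step 1: Try lambda = 0 (constraint inactive).
x_unc = -6/(2*5) = -0.6
Check: 7*-0.6 = -4.2 < 14 -- violated!
Step 2: Constraint must be active: 7*x = 14
x* = 14/7 = 2.0
lambda = (2*5*2.0 + 6)/7 = 3.7143
Step 3: Compute optimal value.
f(x*) = 5*2.0^2 + 6*2.0 = 32.0


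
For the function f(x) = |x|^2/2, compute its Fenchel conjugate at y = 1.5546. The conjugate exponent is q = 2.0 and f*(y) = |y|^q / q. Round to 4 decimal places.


The conjugate exponent q satisfies 1/p + 1/q = 1.
p = 2, so q = 2/(2 - 1) = 2.0
|y|^q = 1.5546^2.0 = 2.4168
f*(1.5546) = 2.4168 / 2.0 = 1.2084


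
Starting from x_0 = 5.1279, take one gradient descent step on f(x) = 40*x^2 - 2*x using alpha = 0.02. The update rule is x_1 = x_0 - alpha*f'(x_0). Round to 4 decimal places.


We compute the gradient at x_0 and apply the update.
f'(x) = 80*x - 2
f'(5.1279) = 80*5.1279 - 2 = 408.232
x_1 = 5.1279 - 0.02*408.232 = -3.0367


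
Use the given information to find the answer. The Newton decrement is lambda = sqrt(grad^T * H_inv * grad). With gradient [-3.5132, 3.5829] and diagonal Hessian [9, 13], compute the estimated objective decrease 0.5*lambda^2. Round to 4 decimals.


Step 1: H is diagonal, so H^(-1) * g = [-0.3904, 0.2756].
Step 2: g^T H^(-1) g = sum_i g_i^2 / H_ii
  = (-3.5132)^2/9 + (3.5829)^2/13
  = 1.3714 + 0.9875 = 2.3589
Step 3: Objective decrease = 0.5 * g^T H^(-1) g = 1.1794


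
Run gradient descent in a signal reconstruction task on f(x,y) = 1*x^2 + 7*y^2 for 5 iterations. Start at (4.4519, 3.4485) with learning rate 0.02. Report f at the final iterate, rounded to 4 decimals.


Gradient descent on f(x,y) = 1*x^2 + 7*y^2.
Starting point: (4.4519, 3.4485), alpha = 0.02
Step 1: grad_x = 2*1*4.4519 = 8.9038, grad_y = 2*7*3.4485 = 48.279
  x_1 = 4.4519 - 0.02*8.9038 = 4.2738
  y_1 = 3.4485 - 0.02*48.279 = 2.4829
Step 2: grad_x = 2*1*4.2738 = 8.5476, grad_y = 2*7*2.4829 = 34.7609
  x_2 = 4.2738 - 0.02*8.5476 = 4.1029
  y_2 = 2.4829 - 0.02*34.7609 = 1.7877
Step 3: grad_x = 2*1*4.1029 = 8.2057, grad_y = 2*7*1.7877 = 25.0278
  x_3 = 4.1029 - 0.02*8.2057 = 3.9388
  y_3 = 1.7877 - 0.02*25.0278 = 1.2871
Step 4: grad_x = 2*1*3.9388 = 7.8775, grad_y = 2*7*1.2871 = 18.02
  x_4 = 3.9388 - 0.02*7.8775 = 3.7812
  y_4 = 1.2871 - 0.02*18.02 = 0.9267
Step 5: grad_x = 2*1*3.7812 = 7.5624, grad_y = 2*7*0.9267 = 12.9744
  x_5 = 3.7812 - 0.02*7.5624 = 3.63
  y_5 = 0.9267 - 0.02*12.9744 = 0.6673
f(3.63, 0.6673) = 1*3.63^2 + 7*0.6673^2 = 16.2932


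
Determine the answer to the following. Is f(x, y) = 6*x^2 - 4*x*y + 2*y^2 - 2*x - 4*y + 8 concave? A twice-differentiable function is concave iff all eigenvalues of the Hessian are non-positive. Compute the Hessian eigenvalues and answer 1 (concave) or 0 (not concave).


The Hessian of f(x,y) = 6*x^2 - 4*x*y + 2*y^2 - 2*x - 4*y + 8 is:
H = [[12, -4], [-4, 4]]
Trace = 12 + 4 = 16
Determinant = 12*4 - (-4)^2 = 32
Discriminant = (16)^2 - 4*32 = 128.0
Eigenvalues: lambda_1 = 2.3431, lambda_2 = 13.6569
The function is not concave.

0


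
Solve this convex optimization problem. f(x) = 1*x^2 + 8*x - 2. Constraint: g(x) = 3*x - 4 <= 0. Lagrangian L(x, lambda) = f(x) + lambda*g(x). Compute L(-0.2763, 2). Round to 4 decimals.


Step 1: Evaluate f(x).
f(-0.2763) = 1*(-0.2763)^2 + 8*(-0.2763) - 2 = -4.1341
Step 2: Evaluate g(x).
g(-0.2763) = 3*-0.2763 - 4 = -4.8289
Step 3: Compute Lagrangian.
L = -4.1341 + 2*-4.8289 = -13.7919


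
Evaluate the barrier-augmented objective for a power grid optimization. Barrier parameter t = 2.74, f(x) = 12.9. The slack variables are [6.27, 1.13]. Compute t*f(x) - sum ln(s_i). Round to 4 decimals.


Step 1: Compute log-barrier.
ln values: [1.8358, 0.1222]
phi = -(1.8358 + 0.1222) = -1.958
Step 2: Compute augmented objective.
t*f(x) = 2.74*12.9 = 35.346
Total = 35.346 - 1.958 = 33.388


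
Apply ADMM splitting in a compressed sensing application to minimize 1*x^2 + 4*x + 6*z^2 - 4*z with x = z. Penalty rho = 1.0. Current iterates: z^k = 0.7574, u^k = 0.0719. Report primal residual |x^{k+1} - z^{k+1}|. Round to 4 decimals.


ADMM iteration with rho = 1.0, z^k = 0.7574, u^k = 0.0719
Step 1: x-update.
Minimize 1*x^2 + 4*x + (1.0/2)*(x - 0.7574 + 0.0719)^2
FOC: (2*1 + 1.0)*x = -4 + 1.0*(0.7574 - 0.0719)
x^{k+1} = -1.1048
Step 2: z-update.
Minimize 6*z^2 - 4*z + (1.0/2)*(-1.1048 - z + 0.0719)^2
FOC: (2*6 + 1.0)*z = 4 + 1.0*(-1.1048 + 0.0719)
z^{k+1} = 0.2282
Step 3: u-update.
u^{k+1} = 0.0719 - 1.1048 - 0.2282 = -1.2612
Step 4: Primal residual = |-1.1048 - 0.2282| = 1.3331


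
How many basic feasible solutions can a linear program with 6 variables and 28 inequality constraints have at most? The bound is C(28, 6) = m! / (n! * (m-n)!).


Each vertex corresponds to some choice of n active constraints out of m, so the number of vertices is at most C(m, n) = m! / (n!(m-n)!).
m = 28, n = 6
Numerator: 28 * 27 * 26 * 25 * 24 * 23
Denominator: 6! = 720
C(28, 6) = 376740


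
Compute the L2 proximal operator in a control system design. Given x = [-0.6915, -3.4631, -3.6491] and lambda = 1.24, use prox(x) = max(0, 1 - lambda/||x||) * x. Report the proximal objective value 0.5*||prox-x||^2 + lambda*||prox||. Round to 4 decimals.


Step 1: Compute ||x||.
||x|| = 5.0781
Step 2: Compute scaling factor.
scale = max(0, 1 - 1.24/5.0781) = 0.7558
Step 3: prox(x) = [-0.5226, -2.6175, -2.758]
||prox(x)|| = 3.8381
Step 4: Proximal objective.
0.5*||prox-x||^2 = 0.7688
lambda*||prox|| = 4.7592
Total = 5.5281


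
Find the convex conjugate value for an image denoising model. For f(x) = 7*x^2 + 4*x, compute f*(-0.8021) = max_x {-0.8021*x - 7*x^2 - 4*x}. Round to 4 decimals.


f*(y) = sup_x {y*x - a*x^2 - b*x} = sup_x {(y-b)*x - a*x^2}
FOC: (y - b) - 2a*x = 0 => x* = (y - b)/(2a)
x* = (-0.8021 - 4)/(2*7) = -0.343
f*(-0.8021) = (y-b)^2/(4a) = (-0.8021 - 4)^2/(4*7)
= 23.0602/28 = 0.8236


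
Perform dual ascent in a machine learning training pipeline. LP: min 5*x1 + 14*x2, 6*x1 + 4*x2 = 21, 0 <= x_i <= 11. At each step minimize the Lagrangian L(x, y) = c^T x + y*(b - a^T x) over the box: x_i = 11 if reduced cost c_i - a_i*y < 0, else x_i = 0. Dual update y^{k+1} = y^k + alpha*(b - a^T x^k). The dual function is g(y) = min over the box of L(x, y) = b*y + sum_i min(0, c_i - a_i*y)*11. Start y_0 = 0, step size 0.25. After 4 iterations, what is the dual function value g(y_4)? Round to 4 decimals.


Dual ascent for LP: min 5*x1 + 14*x2, 6*x1 + 4*x2 = 21, 0 <= x_i <= 11
Step 1: y^k = 0.0, reduced costs: (5.0, 14.0)
  x^k = (0.0, 0.0), subgradient = b - a^T x = 21.0
  y^{k+1} = 0.0 + 0.25*21.0 = 5.25
Step 2: y^k = 5.25, reduced costs: (-26.5, -7.0)
  x^k = (11.0, 11.0), subgradient = b - a^T x = -89.0
  y^{k+1} = 5.25 + 0.25*-89.0 = -17.0
Step 3: y^k = -17.0, reduced costs: (107.0, 82.0)
  x^k = (0.0, 0.0), subgradient = b - a^T x = 21.0
  y^{k+1} = -17.0 + 0.25*21.0 = -11.75
Step 4: y^k = -11.75, reduced costs: (75.5, 61.0)
  x^k = (0.0, 0.0), subgradient = b - a^T x = 21.0
  y^{k+1} = -11.75 + 0.25*21.0 = -6.5
Dual objective at y_4 = -6.5: reduced costs (44.0, 40.0), box minimizer x = (0.0, 0.0)
g(y_4) = b*y + (c1 - a1*y)*x1 + (c2 - a2*y)*x2 = 21*(-6.5) + 44.0*0.0 + 40.0*0.0 = -136.5 + 0.0 + 0.0 = -136.5


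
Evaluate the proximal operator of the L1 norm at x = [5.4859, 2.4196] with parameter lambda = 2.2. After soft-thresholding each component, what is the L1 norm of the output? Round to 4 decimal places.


Soft-thresholding with lambda = 2.2:
prox(5.4859) = sign(5.4859)*max(|5.4859| - 2.2, 0) = 3.2859
prox(2.4196) = sign(2.4196)*max(|2.4196| - 2.2, 0) = 0.2196
prox(x) = [3.2859, 0.2196]
||prox(x)||_1 = 3.2859 + 0.2196 = 3.5055


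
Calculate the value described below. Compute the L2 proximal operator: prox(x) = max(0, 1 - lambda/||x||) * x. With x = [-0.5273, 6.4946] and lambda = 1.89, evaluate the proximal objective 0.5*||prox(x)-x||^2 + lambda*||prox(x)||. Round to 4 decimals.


Step 1: Compute ||x||.
||x|| = 6.516
Step 2: Compute scaling factor.
scale = max(0, 1 - 1.89/6.516) = 0.7099
Step 3: prox(x) = [-0.3744, 4.6108]
||prox(x)|| = 4.626
Step 4: Proximal objective.
0.5*||prox-x||^2 = 1.7861
lambda*||prox|| = 8.7431
Total = 10.5291


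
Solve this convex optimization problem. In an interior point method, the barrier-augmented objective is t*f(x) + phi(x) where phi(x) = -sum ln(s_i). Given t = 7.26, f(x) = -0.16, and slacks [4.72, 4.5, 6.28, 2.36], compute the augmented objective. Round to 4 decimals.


Step 1: Compute log-barrier.
ln values: [1.5518, 1.5041, 1.8374, 0.8587]
phi = -(1.5518 + 1.5041 + 1.8374 + 0.8587) = -5.7519
Step 2: Compute augmented objective.
t*f(x) = 7.26*-0.16 = -1.1616
Total = -1.1616 - 5.7519 = -6.9135


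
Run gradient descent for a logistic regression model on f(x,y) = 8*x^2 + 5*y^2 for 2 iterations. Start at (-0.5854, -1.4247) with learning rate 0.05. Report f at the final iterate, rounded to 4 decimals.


Gradient descent on f(x,y) = 8*x^2 + 5*y^2.
Starting point: (-0.5854, -1.4247), alpha = 0.05
Step 1: grad_x = 2*8*-0.5854 = -9.3664, grad_y = 2*5*-1.4247 = -14.247
  x_1 = -0.5854 - 0.05*-9.3664 = -0.1171
  y_1 = -1.4247 - 0.05*-14.247 = -0.7124
Step 2: grad_x = 2*8*-0.1171 = -1.8733, grad_y = 2*5*-0.7124 = -7.1235
  x_2 = -0.1171 - 0.05*-1.8733 = -0.0234
  y_2 = -0.7124 - 0.05*-7.1235 = -0.3562
f(-0.0234, -0.3562) = 8*(-0.0234)^2 + 5*(-0.3562)^2 = 0.6387


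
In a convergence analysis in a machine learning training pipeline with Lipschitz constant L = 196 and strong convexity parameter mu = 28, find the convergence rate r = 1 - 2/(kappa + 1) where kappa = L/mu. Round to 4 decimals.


Step 1: Compute the condition number.
kappa = L/mu = 196/28 = 7.0
Step 2: Compute the convergence rate.
r = 1 - 2/(kappa + 1) = 1 - 2*mu/(L + mu) = (L - mu)/(L + mu) = 168/224 = 0.75


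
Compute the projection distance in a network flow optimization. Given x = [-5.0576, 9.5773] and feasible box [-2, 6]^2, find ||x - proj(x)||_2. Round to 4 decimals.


Project each component onto [-2, 6].
clip(-5.0576) = -2.0, clip(9.5773) = 6.0
Projection = [-2.0, 6.0]
Squared diffs: [9.3489, 12.7971]
Distance = sqrt(22.146) = 4.706


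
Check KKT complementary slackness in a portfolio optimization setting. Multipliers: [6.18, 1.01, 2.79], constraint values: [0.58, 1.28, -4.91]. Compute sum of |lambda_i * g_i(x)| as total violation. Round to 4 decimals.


KKT complementary slackness check:
lambda_1 * g_1 = 6.18 * 0.58 = 3.5844
lambda_2 * g_2 = 1.01 * 1.28 = 1.2928
lambda_3 * g_3 = 2.79 * -4.91 = -13.6989
Total violation = 3.5844 + 1.2928 + 13.6989 = 18.5761


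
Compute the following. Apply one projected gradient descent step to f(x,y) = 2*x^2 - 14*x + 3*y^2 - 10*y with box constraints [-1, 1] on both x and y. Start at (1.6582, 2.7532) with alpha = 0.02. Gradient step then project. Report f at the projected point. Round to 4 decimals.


Step 1: Compute gradient at (1.6582, 2.7532).
grad_x = 2*2*1.6582 - 14 = -7.3672
grad_y = 2*3*2.7532 - 10 = 6.5192
Step 2: Gradient step.
x_raw = 1.6582 - 0.02*-7.3672 = 1.8055
y_raw = 2.7532 - 0.02*6.5192 = 2.6228
Step 3: Project onto [-1, 1].
x_proj = clip(1.8055) = 1.0
y_proj = clip(2.6228) = 1.0
Step 4: Evaluate f.
f(1.0, 1.0) = -19.0


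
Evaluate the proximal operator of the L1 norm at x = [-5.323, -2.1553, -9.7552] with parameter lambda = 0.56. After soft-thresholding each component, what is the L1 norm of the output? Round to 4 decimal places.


Soft-thresholding with lambda = 0.56:
prox(-5.323) = sign(-5.323)*max(|-5.323| - 0.56, 0) = -4.763
prox(-2.1553) = sign(-2.1553)*max(|-2.1553| - 0.56, 0) = -1.5953
prox(-9.7552) = sign(-9.7552)*max(|-9.7552| - 0.56, 0) = -9.1952
prox(x) = [-4.763, -1.5953, -9.1952]
||prox(x)||_1 = 4.763 + 1.5953 + 9.1952 = 15.5535


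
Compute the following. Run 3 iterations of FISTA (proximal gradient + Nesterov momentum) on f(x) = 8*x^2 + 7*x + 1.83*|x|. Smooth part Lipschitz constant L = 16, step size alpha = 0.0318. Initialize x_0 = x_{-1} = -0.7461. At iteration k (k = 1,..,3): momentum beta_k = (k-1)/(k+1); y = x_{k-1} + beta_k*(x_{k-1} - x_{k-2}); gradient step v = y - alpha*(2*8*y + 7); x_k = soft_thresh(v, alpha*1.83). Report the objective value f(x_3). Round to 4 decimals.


FISTA on f(x) = 8*x^2 + 7*x + 1.83*|x|
L = 16, alpha = 0.0318
Iteration 1: beta = 0.0, y = -0.7461 + 0.0*(-0.7461 + 0.7461) = -0.7461
  grad(y) = -4.9376, v = y - alpha*grad = -0.5891
  prox(v) = soft_thresh(-0.5891, 0.0582) = -0.5309
Iteration 2: beta = 0.3333, y = -0.5309 + 0.3333*(-0.5309 + 0.7461) = -0.4592
  grad(y) = -0.3465, v = y - alpha*grad = -0.4481
  prox(v) = soft_thresh(-0.4481, 0.0582) = -0.3899
Iteration 3: beta = 0.5, y = -0.3899 + 0.5*(-0.3899 + 0.5309) = -0.3195
  grad(y) = 1.8885, v = y - alpha*grad = -0.3795
  prox(v) = soft_thresh(-0.3795, 0.0582) = -0.3213
f(x_3) = 8*(-0.3213)^2 + 7*(-0.3213) + 1.83*|-0.3213| = -0.8353


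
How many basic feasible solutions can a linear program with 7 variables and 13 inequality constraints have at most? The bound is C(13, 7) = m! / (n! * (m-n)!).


Each vertex corresponds to some choice of n active constraints out of m, so the number of vertices is at most C(m, n) = m! / (n!(m-n)!).
m = 13, n = 7
Numerator: 13 * 12 * 11 * 10 * 9 * 8 * 7
Denominator: 7! = 5040
C(13, 7) = 1716


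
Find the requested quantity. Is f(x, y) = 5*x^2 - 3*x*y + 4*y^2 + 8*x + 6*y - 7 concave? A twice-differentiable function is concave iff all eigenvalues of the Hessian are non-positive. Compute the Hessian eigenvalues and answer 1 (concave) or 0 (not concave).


The Hessian of f(x,y) = 5*x^2 - 3*x*y + 4*y^2 + 8*x + 6*y - 7 is:
H = [[10, -3], [-3, 8]]
Trace = 10 + 8 = 18
Determinant = 10*8 - (-3)^2 = 71
Discriminant = (18)^2 - 4*71 = 40.0
Eigenvalues: lambda_1 = 5.8377, lambda_2 = 12.1623
The function is not concave.

0


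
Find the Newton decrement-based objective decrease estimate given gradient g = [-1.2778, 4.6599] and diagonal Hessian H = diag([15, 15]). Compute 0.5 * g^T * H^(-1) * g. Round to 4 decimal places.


Step 1: H is diagonal, so H^(-1) * g = [-0.0852, 0.3107].
Step 2: g^T H^(-1) g = sum_i g_i^2 / H_ii
  = (-1.2778)^2/15 + (4.6599)^2/15
  = 0.1089 + 1.4476 = 1.5565
Step 3: Objective decrease = 0.5 * g^T H^(-1) g = 0.7782


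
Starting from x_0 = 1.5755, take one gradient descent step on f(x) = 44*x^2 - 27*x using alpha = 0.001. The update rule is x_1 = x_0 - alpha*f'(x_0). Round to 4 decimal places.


We compute the gradient at x_0 and apply the update.
f'(x) = 88*x - 27
f'(1.5755) = 88*1.5755 - 27 = 111.644
x_1 = 1.5755 - 0.001*111.644 = 1.4639


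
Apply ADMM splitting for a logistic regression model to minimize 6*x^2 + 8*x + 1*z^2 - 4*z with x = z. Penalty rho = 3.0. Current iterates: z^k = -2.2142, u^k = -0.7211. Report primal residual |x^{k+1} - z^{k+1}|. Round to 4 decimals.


ADMM iteration with rho = 3.0, z^k = -2.2142, u^k = -0.7211
Step 1: x-update.
Minimize 6*x^2 + 8*x + (3.0/2)*(x + 2.2142 - 0.7211)^2
FOC: (2*6 + 3.0)*x = -8 + 3.0*(-2.2142 + 0.7211)
x^{k+1} = -0.832
Step 2: z-update.
Minimize 1*z^2 - 4*z + (3.0/2)*(-0.832 - z - 0.7211)^2
FOC: (2*1 + 3.0)*z = 4 + 3.0*(-0.832 - 0.7211)
z^{k+1} = -0.1318
Step 3: u-update.
u^{k+1} = -0.7211 - 0.832 + 0.1318 = -1.4212
Step 4: Primal residual = |-0.832 + 0.1318| = 0.7001


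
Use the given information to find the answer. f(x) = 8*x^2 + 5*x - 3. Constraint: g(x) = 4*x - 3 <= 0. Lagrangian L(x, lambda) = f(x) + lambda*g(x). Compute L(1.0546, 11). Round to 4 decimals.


Step 1: Evaluate f(x).
f(1.0546) = 8*1.0546^2 + 5*1.0546 - 3 = 11.1704
Step 2: Evaluate g(x).
g(1.0546) = 4*1.0546 - 3 = 1.2184
Step 3: Compute Lagrangian.
L = 11.1704 + 11*1.2184 = 24.5728


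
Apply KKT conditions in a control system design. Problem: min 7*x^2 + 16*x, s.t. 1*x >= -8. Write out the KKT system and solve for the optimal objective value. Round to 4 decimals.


Step 1: Try lambda = 0 (constraint inactive).
Stationarity: 2*7*x + 16 = 0
x* = -16/(2*7) = -8/7 = -1.1429 (rounded; the exact value -8/7 is used below)
Check constraint: 1*-1.1429 = -1.1429 >= -8 -- satisfied.
Step 2: Compute optimal value.
f(x*) = 7*(-8/7)^2 + 16*(-8/7) = -9.1429


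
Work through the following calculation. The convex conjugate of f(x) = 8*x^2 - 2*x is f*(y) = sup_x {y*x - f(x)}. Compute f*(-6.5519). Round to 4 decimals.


f*(y) = sup_x {y*x - a*x^2 - b*x} = sup_x {(y-b)*x - a*x^2}
FOC: (y - b) - 2a*x = 0 => x* = (y - b)/(2a)
x* = (-6.5519 + 2)/(2*8) = -0.2845
f*(-6.5519) = (y-b)^2/(4a) = (-6.5519 + 2)^2/(4*8)
= 20.7198/32 = 0.6475


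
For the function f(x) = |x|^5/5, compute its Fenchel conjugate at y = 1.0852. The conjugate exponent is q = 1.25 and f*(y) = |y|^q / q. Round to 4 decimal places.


The conjugate exponent q satisfies 1/p + 1/q = 1.
p = 5, so q = 5/(5 - 1) = 1.25
|y|^q = 1.0852^1.25 = 1.1076
f*(1.0852) = 1.1076 / 1.25 = 0.8861


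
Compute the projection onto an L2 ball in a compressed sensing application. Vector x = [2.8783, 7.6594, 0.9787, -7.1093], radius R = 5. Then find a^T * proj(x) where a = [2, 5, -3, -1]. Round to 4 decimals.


Step 1: Compute ||x|| (intermediates to 6 decimals).
||x|| = sqrt(2.8783^2 + 7.6594^2 + 0.9787^2 + (-7.1093)^2) = 10.883521
Step 2: Project.
Since ||x|| > R, scale = R/||x|| = 5/10.883521 = 0.45941, proj(x) = scale * x
proj(x) = [1.32232, 3.518805, 0.449625, -3.266084]
Step 3: Dot product.
a^T * proj(x) = 2*1.32232 + 5*3.518805 - 3*0.449625 - 1*(-3.266084) = 22.1559


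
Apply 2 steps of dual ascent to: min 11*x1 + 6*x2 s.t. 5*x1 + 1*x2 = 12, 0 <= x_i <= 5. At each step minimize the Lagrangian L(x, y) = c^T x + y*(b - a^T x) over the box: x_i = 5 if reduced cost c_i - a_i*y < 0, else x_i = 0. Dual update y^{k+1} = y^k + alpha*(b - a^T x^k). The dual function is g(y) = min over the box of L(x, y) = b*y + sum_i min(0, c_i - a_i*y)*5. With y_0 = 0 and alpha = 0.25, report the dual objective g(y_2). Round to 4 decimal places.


Dual ascent for LP: min 11*x1 + 6*x2, 5*x1 + 1*x2 = 12, 0 <= x_i <= 5
Step 1: y^k = 0.0, reduced costs: (11.0, 6.0)
  x^k = (0.0, 0.0), subgradient = b - a^T x = 12.0
  y^{k+1} = 0.0 + 0.25*12.0 = 3.0
Step 2: y^k = 3.0, reduced costs: (-4.0, 3.0)
  x^k = (5.0, 0.0), subgradient = b - a^T x = -13.0
  y^{k+1} = 3.0 + 0.25*-13.0 = -0.25
Dual objective at y_2 = -0.25: reduced costs (12.25, 6.25), box minimizer x = (0.0, 0.0)
g(y_2) = b*y + (c1 - a1*y)*x1 + (c2 - a2*y)*x2 = 12*(-0.25) + 12.25*0.0 + 6.25*0.0 = -3.0 + 0.0 + 0.0 = -3.0


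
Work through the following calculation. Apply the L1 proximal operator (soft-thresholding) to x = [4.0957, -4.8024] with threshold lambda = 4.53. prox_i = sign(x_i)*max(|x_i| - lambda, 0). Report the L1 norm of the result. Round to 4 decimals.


Soft-thresholding with lambda = 4.53:
prox(4.0957) = sign(4.0957)*max(|4.0957| - 4.53, 0) = 0.0
prox(-4.8024) = sign(-4.8024)*max(|-4.8024| - 4.53, 0) = -0.2724
prox(x) = [0.0, -0.2724]
||prox(x)||_1 = 0.0 + 0.2724 = 0.2724


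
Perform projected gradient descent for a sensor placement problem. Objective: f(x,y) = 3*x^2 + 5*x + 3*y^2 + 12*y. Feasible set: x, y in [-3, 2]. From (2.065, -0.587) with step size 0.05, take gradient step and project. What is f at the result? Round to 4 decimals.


Step 1: Compute gradient at (2.065, -0.587).
grad_x = 2*3*2.065 + 5 = 17.39
grad_y = 2*3*-0.587 + 12 = 8.478
Step 2: Gradient step.
x_raw = 2.065 - 0.05*17.39 = 1.1955
y_raw = -0.587 - 0.05*8.478 = -1.0109
Step 3: Project onto [-3, 2].
x_proj = clip(1.1955) = 1.1955
y_proj = clip(-1.0109) = -1.0109
Step 4: Evaluate f.
f(1.1955, -1.0109) = 1.2001


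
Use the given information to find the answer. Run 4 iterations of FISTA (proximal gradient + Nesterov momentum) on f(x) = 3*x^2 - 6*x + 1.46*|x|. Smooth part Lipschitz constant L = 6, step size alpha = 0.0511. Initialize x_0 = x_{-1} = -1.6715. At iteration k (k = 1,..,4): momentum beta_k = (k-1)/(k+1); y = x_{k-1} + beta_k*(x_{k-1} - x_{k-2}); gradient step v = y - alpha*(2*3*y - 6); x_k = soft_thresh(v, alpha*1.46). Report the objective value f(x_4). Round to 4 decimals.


FISTA on f(x) = 3*x^2 - 6*x + 1.46*|x|
L = 6, alpha = 0.0511
Iteration 1: beta = 0.0, y = -1.6715 + 0.0*(-1.6715 + 1.6715) = -1.6715
  grad(y) = -16.029, v = y - alpha*grad = -0.8524
  prox(v) = soft_thresh(-0.8524, 0.0746) = -0.7778
Iteration 2: beta = 0.3333, y = -0.7778 + 0.3333*(-0.7778 + 1.6715) = -0.4799
  grad(y) = -8.8795, v = y - alpha*grad = -0.0262
  prox(v) = soft_thresh(-0.0262, 0.0746) = 0.0
Iteration 3: beta = 0.5, y = 0.0 + 0.5*(0.0 + 0.7778) = 0.3889
  grad(y) = -3.6666, v = y - alpha*grad = 0.5763
  prox(v) = soft_thresh(0.5763, 0.0746) = 0.5017
Iteration 4: beta = 0.6, y = 0.5017 + 0.6*(0.5017 - 0.0) = 0.8027
  grad(y) = -1.1841, v = y - alpha*grad = 0.8632
  prox(v) = soft_thresh(0.8632, 0.0746) = 0.7886
f(x_4) = 3*0.7886^2 - 6*0.7886 + 1.46*|0.7886| = -1.7146


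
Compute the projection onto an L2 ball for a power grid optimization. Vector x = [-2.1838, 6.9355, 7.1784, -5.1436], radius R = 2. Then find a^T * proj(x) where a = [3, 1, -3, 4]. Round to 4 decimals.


Step 1: Compute ||x|| (intermediates to 6 decimals).
||x|| = sqrt((-2.1838)^2 + 6.9355^2 + 7.1784^2 + (-5.1436)^2) = 11.439239
Step 2: Project.
Since ||x|| > R, scale = R/||x|| = 2/11.439239 = 0.174837, proj(x) = scale * x
proj(x) = [-0.381809, 1.212582, 1.25505, -0.899292]
Step 3: Dot product.
a^T * proj(x) = 3*(-0.381809) + 1*1.212582 - 3*1.25505 + 4*(-0.899292) = -7.2952


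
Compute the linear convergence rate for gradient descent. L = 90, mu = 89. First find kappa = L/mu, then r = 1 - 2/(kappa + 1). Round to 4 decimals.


Step 1: Compute the condition number.
kappa = L/mu = 90/89 = 1.0112
Step 2: Compute the convergence rate.
r = 1 - 2/(kappa + 1) = 1 - 2*mu/(L + mu) = (L - mu)/(L + mu) = 1/179 = 0.0056


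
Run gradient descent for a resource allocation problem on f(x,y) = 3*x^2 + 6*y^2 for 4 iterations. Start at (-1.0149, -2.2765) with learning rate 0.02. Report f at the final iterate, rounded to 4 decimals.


Gradient descent on f(x,y) = 3*x^2 + 6*y^2.
Starting point: (-1.0149, -2.2765), alpha = 0.02
Step 1: grad_x = 2*3*-1.0149 = -6.0894, grad_y = 2*6*-2.2765 = -27.318
  x_1 = -1.0149 - 0.02*-6.0894 = -0.8931
  y_1 = -2.2765 - 0.02*-27.318 = -1.7301
Step 2: grad_x = 2*3*-0.8931 = -5.3587, grad_y = 2*6*-1.7301 = -20.7617
  x_2 = -0.8931 - 0.02*-5.3587 = -0.7859
  y_2 = -1.7301 - 0.02*-20.7617 = -1.3149
Step 3: grad_x = 2*3*-0.7859 = -4.7156, grad_y = 2*6*-1.3149 = -15.7789
  x_3 = -0.7859 - 0.02*-4.7156 = -0.6916
  y_3 = -1.3149 - 0.02*-15.7789 = -0.9993
Step 4: grad_x = 2*3*-0.6916 = -4.1498, grad_y = 2*6*-0.9993 = -11.9919
  x_4 = -0.6916 - 0.02*-4.1498 = -0.6086
  y_4 = -0.9993 - 0.02*-11.9919 = -0.7595
f(-0.6086, -0.7595) = 3*(-0.6086)^2 + 6*(-0.7595)^2 = 4.5722


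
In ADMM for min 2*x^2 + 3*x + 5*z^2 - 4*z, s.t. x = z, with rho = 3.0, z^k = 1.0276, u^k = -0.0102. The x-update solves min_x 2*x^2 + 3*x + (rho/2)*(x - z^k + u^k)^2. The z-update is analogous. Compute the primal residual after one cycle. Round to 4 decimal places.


ADMM iteration with rho = 3.0, z^k = 1.0276, u^k = -0.0102
Step 1: x-update.
Minimize 2*x^2 + 3*x + (3.0/2)*(x - 1.0276 - 0.0102)^2
FOC: (2*2 + 3.0)*x = -3 + 3.0*(1.0276 + 0.0102)
x^{k+1} = 0.0162
Step 2: z-update.
Minimize 5*z^2 - 4*z + (3.0/2)*(0.0162 - z - 0.0102)^2
FOC: (2*5 + 3.0)*z = 4 + 3.0*(0.0162 - 0.0102)
z^{k+1} = 0.3091
Step 3: u-update.
u^{k+1} = -0.0102 + 0.0162 - 0.3091 = -0.3031
Step 4: Primal residual = |0.0162 - 0.3091| = 0.2929


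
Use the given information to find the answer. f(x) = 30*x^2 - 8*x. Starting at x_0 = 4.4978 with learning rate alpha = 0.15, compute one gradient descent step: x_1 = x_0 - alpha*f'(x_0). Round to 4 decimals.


We compute the gradient at x_0 and apply the update.
f'(x) = 60*x - 8
f'(4.4978) = 60*4.4978 - 8 = 261.868
x_1 = 4.4978 - 0.15*261.868 = -34.7824


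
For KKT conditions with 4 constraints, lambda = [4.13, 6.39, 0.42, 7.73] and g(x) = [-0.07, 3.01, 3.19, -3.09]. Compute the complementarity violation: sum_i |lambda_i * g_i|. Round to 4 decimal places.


KKT complementary slackness check:
lambda_1 * g_1 = 4.13 * -0.07 = -0.2891
lambda_2 * g_2 = 6.39 * 3.01 = 19.2339
lambda_3 * g_3 = 0.42 * 3.19 = 1.3398
lambda_4 * g_4 = 7.73 * -3.09 = -23.8857
Total violation = 0.2891 + 19.2339 + 1.3398 + 23.8857 = 44.7485
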